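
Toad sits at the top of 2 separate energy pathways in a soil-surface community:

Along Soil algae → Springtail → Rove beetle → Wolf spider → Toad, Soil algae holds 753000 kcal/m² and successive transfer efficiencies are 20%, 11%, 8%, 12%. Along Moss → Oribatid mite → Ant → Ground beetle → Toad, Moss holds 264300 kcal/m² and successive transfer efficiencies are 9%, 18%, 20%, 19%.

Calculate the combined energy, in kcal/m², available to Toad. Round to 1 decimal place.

Via Soil algae: 753000 × 0.2 × 0.11 × 0.08 × 0.12 = 159.0336 kcal/m²
Via Moss: 264300 × 0.09 × 0.18 × 0.2 × 0.19 = 162.70308 kcal/m²
Total at Toad: 159.0336 + 162.70308 = 321.73668 kcal/m²

321.7 kcal/m²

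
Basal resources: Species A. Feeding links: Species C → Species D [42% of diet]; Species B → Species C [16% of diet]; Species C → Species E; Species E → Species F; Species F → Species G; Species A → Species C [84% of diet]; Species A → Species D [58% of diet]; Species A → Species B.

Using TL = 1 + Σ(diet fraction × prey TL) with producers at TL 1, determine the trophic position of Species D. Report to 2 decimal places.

2.49

Species B: 1 + 1 = 2
Species C: 1 + (0.84×1 + 0.16×2) = 2.16
Species D: 1 + (0.58×1 + 0.42×2.16) = 2.4872
Species E: 1 + 2.16 = 3.16
Species F: 1 + 3.16 = 4.16
Species G: 1 + 4.16 = 5.16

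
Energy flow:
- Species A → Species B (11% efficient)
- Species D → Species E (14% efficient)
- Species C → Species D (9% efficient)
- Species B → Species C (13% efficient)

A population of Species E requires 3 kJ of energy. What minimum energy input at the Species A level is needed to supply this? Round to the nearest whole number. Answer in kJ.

16650 kJ

Cumulative transfer efficiency: 0.11 × 0.13 × 0.09 × 0.14 = 0.00018018
Species A energy = 3 / 0.00018018 = 16650 kJ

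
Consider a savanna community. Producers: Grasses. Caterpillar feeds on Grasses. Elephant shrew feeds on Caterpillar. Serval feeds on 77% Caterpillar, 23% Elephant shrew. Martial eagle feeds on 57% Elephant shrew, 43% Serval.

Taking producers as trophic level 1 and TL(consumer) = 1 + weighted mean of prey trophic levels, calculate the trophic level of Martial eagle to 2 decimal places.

4.10

Caterpillar: 1 + 1 = 2
Elephant shrew: 1 + 2 = 3
Serval: 1 + (0.77×2 + 0.23×3) = 3.23
Martial eagle: 1 + (0.57×3 + 0.43×3.23) = 4.0989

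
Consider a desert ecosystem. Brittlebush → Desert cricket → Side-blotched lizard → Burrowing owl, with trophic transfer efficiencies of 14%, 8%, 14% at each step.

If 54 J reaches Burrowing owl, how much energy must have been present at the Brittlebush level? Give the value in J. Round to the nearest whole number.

34439 J

Cumulative transfer efficiency: 0.14 × 0.08 × 0.14 = 0.001568
Brittlebush energy = 54 / 0.001568 = 34439 J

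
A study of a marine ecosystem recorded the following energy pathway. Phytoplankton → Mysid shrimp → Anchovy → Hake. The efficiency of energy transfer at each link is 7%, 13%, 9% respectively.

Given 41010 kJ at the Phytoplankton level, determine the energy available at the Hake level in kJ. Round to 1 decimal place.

33.6 kJ

Mysid shrimp: 41010 × 0.07 = 2870.7 kJ
Anchovy: 2870.7 × 0.13 = 373.191 kJ
Hake: 373.191 × 0.09 = 33.58719 kJ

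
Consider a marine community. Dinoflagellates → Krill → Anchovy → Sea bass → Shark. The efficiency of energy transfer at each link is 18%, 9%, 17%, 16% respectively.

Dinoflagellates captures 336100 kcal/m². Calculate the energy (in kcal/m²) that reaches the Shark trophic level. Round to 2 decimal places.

148.10 kcal/m²

Krill: 336100 × 0.18 = 60498 kcal/m²
Anchovy: 60498 × 0.09 = 5444.82 kcal/m²
Sea bass: 5444.82 × 0.17 = 925.6194 kcal/m²
Shark: 925.6194 × 0.16 = 148.099104 kcal/m²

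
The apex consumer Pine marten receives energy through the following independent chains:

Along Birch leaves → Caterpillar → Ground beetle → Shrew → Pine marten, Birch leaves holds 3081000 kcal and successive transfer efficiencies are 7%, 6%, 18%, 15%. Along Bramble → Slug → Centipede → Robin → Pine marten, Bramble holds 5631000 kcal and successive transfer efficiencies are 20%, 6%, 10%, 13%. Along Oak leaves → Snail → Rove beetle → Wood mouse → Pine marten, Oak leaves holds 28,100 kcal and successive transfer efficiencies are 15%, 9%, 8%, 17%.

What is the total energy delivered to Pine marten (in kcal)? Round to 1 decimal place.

Via Birch leaves: 3081000 × 0.07 × 0.06 × 0.18 × 0.15 = 349.3854 kcal
Via Bramble: 5631000 × 0.2 × 0.06 × 0.1 × 0.13 = 878.436 kcal
Via Oak leaves: 28100 × 0.15 × 0.09 × 0.08 × 0.17 = 5.15916 kcal
Total at Pine marten: 349.3854 + 878.436 + 5.15916 = 1232.98056 kcal

1233.0 kcal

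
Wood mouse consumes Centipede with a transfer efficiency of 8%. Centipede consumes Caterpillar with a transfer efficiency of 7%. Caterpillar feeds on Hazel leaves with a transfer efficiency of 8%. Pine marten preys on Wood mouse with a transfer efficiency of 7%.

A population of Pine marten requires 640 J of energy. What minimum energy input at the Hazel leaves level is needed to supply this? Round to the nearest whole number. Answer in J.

Cumulative transfer efficiency: 0.08 × 0.07 × 0.08 × 0.07 = 0.00003136
Hazel leaves energy = 640 / 0.00003136 = 20408163 J

20408163 J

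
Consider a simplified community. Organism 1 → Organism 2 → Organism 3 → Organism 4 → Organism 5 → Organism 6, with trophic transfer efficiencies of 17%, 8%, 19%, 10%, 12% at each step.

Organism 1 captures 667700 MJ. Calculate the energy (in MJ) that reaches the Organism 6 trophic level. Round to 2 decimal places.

Organism 2: 667700 × 0.17 = 113509 MJ
Organism 3: 113509 × 0.08 = 9080.72 MJ
Organism 4: 9080.72 × 0.19 = 1725.3368 MJ
Organism 5: 1725.3368 × 0.1 = 172.53368 MJ
Organism 6: 172.53368 × 0.12 = 20.7040416 MJ

20.70 MJ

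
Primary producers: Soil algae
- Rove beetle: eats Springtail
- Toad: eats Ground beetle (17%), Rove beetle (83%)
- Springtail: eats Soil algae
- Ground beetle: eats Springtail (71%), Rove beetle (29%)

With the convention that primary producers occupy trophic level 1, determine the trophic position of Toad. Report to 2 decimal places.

Springtail: 1 + 1 = 2
Rove beetle: 1 + 2 = 3
Ground beetle: 1 + (0.71×2 + 0.29×3) = 3.29
Toad: 1 + (0.17×3.29 + 0.83×3) = 4.0493

4.05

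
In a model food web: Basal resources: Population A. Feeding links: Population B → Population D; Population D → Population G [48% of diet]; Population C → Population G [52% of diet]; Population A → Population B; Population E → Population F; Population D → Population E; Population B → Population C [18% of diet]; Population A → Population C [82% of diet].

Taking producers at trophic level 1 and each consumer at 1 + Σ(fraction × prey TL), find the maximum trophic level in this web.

Population B: 1 + 1 = 2
Population C: 1 + (0.82×1 + 0.18×2) = 2.18
Population D: 1 + 2 = 3
Population E: 1 + 3 = 4
Population F: 1 + 4 = 5
Population G: 1 + (0.52×2.18 + 0.48×3) = 3.5736

5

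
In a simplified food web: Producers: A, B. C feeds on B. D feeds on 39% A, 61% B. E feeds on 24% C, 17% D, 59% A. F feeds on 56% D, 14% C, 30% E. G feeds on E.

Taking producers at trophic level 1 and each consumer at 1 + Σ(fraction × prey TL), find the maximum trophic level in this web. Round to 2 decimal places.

C: 1 + 1 = 2
D: 1 + (0.39×1 + 0.61×1) = 2
E: 1 + (0.24×2 + 0.17×2 + 0.59×1) = 2.41
F: 1 + (0.56×2 + 0.14×2 + 0.3×2.41) = 3.123
G: 1 + 2.41 = 3.41

3.41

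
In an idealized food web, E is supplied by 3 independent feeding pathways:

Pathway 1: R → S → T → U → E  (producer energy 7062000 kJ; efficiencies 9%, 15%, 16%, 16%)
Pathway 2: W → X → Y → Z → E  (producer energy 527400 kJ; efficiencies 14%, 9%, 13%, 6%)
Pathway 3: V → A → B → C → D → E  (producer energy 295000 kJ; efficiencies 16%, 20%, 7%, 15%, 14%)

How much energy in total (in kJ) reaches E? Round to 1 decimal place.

Pathway 1: 7062000 × 0.09 × 0.15 × 0.16 × 0.16 = 2440.6272 kJ
Pathway 2: 527400 × 0.14 × 0.09 × 0.13 × 0.06 = 51.832872 kJ
Pathway 3: 295000 × 0.16 × 0.2 × 0.07 × 0.15 × 0.14 = 13.8768 kJ
Total at E: 2440.6272 + 51.832872 + 13.8768 = 2506.336872 kJ

2506.3 kJ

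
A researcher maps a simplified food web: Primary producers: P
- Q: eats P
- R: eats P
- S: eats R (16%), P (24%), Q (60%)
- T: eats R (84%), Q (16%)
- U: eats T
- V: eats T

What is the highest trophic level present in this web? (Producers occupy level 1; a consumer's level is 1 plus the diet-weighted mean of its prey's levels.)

Q: 1 + 1 = 2
R: 1 + 1 = 2
S: 1 + (0.16×2 + 0.24×1 + 0.6×2) = 2.76
T: 1 + (0.84×2 + 0.16×2) = 3
U: 1 + 3 = 4
V: 1 + 3 = 4

4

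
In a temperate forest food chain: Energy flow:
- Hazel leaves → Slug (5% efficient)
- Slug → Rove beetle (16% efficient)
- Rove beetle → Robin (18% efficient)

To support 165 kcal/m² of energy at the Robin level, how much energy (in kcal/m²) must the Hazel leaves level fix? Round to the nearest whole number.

Cumulative transfer efficiency: 0.05 × 0.16 × 0.18 = 0.00144
Hazel leaves energy = 165 / 0.00144 = 114583 kcal/m²

114583 kcal/m²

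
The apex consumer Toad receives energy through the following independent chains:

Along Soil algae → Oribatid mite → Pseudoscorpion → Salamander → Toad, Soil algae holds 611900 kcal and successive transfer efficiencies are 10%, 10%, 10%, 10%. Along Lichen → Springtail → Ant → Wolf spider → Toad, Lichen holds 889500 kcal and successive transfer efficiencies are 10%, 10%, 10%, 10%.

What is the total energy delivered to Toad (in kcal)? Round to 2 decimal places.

150.14 kcal

Via Soil algae: 611900 × 0.1 × 0.1 × 0.1 × 0.1 = 61.19 kcal
Via Lichen: 889500 × 0.1 × 0.1 × 0.1 × 0.1 = 88.95 kcal
Total at Toad: 61.19 + 88.95 = 150.14 kcal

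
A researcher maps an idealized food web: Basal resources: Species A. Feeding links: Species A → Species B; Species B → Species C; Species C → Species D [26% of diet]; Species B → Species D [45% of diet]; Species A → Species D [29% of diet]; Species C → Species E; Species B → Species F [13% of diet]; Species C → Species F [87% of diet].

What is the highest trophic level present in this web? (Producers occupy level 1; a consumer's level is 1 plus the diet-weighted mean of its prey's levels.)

Species B: 1 + 1 = 2
Species C: 1 + 2 = 3
Species D: 1 + (0.26×3 + 0.45×2 + 0.29×1) = 2.97
Species E: 1 + 3 = 4
Species F: 1 + (0.13×2 + 0.87×3) = 3.87

4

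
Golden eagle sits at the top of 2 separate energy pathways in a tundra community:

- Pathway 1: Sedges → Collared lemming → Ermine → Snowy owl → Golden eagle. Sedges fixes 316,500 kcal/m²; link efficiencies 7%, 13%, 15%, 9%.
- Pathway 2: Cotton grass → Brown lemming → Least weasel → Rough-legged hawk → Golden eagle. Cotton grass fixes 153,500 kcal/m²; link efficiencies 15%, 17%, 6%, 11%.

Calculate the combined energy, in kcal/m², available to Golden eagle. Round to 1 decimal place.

Pathway 1: 316500 × 0.07 × 0.13 × 0.15 × 0.09 = 38.882025 kcal/m²
Pathway 2: 153500 × 0.15 × 0.17 × 0.06 × 0.11 = 25.83405 kcal/m²
Total at Golden eagle: 38.882025 + 25.83405 = 64.716075 kcal/m²

64.7 kcal/m²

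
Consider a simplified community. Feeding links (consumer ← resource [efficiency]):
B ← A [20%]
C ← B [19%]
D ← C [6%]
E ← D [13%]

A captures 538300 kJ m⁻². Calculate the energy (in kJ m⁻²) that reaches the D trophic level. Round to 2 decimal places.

1227.32 kJ m⁻²

B: 538300 × 0.2 = 107660 kJ m⁻²
C: 107660 × 0.19 = 20455.4 kJ m⁻²
D: 20455.4 × 0.06 = 1227.324 kJ m⁻²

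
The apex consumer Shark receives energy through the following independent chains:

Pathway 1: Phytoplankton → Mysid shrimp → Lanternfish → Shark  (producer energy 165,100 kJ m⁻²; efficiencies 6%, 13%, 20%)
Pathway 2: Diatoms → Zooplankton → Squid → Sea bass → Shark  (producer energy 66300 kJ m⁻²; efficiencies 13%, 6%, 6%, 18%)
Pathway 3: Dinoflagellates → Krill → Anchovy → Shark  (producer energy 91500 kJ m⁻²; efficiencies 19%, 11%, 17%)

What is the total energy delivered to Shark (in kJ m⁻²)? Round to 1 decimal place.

588.2 kJ m⁻²

Pathway 1: 165100 × 0.06 × 0.13 × 0.2 = 257.556 kJ m⁻²
Pathway 2: 66300 × 0.13 × 0.06 × 0.06 × 0.18 = 5.585112 kJ m⁻²
Pathway 3: 91500 × 0.19 × 0.11 × 0.17 = 325.0995 kJ m⁻²
Total at Shark: 257.556 + 5.585112 + 325.0995 = 588.240612 kJ m⁻²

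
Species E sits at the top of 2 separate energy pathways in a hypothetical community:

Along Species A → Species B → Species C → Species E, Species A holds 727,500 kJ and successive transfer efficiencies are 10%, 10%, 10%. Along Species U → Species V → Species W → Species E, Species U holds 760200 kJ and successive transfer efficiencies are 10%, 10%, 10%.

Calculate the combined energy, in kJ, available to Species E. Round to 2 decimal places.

1487.70 kJ

Via Species A: 727500 × 0.1 × 0.1 × 0.1 = 727.5 kJ
Via Species U: 760200 × 0.1 × 0.1 × 0.1 = 760.2 kJ
Total at Species E: 727.5 + 760.2 = 1487.7 kJ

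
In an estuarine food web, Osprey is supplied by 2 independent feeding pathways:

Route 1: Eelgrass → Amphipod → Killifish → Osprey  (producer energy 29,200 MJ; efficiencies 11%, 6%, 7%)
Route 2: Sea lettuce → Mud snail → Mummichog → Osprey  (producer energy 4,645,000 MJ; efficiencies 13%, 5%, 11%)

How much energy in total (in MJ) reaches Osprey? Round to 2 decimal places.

3334.67 MJ

Route 1: 29200 × 0.11 × 0.06 × 0.07 = 13.4904 MJ
Route 2: 4645000 × 0.13 × 0.05 × 0.11 = 3321.175 MJ
Total at Osprey: 13.4904 + 3321.175 = 3334.6654 MJ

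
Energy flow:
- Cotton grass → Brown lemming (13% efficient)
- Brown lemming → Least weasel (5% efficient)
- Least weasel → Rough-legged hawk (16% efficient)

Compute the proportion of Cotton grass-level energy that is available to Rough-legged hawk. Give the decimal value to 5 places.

Product of link efficiencies: 0.13 × 0.05 × 0.16 = 0.00104

0.00104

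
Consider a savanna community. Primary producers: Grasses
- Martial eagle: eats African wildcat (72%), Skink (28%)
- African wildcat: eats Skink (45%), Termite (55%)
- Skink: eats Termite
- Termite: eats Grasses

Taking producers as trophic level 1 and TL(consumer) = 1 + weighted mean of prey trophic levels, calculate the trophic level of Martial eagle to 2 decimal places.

4.32

Termite: 1 + 1 = 2
Skink: 1 + 2 = 3
African wildcat: 1 + (0.45×3 + 0.55×2) = 3.45
Martial eagle: 1 + (0.72×3.45 + 0.28×3) = 4.324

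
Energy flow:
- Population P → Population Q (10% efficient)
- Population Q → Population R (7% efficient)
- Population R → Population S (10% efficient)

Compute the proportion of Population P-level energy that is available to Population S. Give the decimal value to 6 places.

0.000700

Product of link efficiencies: 0.1 × 0.07 × 0.1 = 0.0007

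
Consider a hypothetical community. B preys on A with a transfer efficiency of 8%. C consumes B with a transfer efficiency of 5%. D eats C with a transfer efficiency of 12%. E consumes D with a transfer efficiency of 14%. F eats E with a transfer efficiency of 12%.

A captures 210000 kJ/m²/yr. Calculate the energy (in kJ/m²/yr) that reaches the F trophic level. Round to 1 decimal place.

1.7 kJ/m²/yr

B: 210000 × 0.08 = 16800 kJ/m²/yr
C: 16800 × 0.05 = 840 kJ/m²/yr
D: 840 × 0.12 = 100.8 kJ/m²/yr
E: 100.8 × 0.14 = 14.112 kJ/m²/yr
F: 14.112 × 0.12 = 1.69344 kJ/m²/yr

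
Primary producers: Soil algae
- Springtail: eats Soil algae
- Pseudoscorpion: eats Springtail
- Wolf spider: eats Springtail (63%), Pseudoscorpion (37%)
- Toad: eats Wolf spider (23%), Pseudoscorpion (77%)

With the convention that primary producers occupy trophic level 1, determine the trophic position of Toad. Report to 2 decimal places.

4.09

Springtail: 1 + 1 = 2
Pseudoscorpion: 1 + 2 = 3
Wolf spider: 1 + (0.63×2 + 0.37×3) = 3.37
Toad: 1 + (0.23×3.37 + 0.77×3) = 4.0851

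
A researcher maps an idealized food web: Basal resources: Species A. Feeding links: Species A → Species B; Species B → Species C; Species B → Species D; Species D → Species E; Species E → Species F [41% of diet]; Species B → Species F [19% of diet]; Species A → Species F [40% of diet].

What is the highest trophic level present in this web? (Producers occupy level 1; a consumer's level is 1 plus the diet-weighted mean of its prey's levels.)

4

Species B: 1 + 1 = 2
Species C: 1 + 2 = 3
Species D: 1 + 2 = 3
Species E: 1 + 3 = 4
Species F: 1 + (0.41×4 + 0.19×2 + 0.4×1) = 3.42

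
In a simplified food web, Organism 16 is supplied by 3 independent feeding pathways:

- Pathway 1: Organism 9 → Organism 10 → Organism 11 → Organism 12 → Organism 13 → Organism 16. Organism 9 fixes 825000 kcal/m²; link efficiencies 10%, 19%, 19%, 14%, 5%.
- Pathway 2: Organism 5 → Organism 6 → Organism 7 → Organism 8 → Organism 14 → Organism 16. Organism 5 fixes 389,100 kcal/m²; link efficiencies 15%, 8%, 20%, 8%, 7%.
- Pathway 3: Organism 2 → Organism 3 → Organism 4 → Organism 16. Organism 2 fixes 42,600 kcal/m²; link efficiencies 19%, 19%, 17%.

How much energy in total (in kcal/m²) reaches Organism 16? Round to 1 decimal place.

Pathway 1: 825000 × 0.1 × 0.19 × 0.19 × 0.14 × 0.05 = 20.84775 kcal/m²
Pathway 2: 389100 × 0.15 × 0.08 × 0.2 × 0.08 × 0.07 = 5.229504 kcal/m²
Pathway 3: 42600 × 0.19 × 0.19 × 0.17 = 261.4362 kcal/m²
Total at Organism 16: 20.84775 + 5.229504 + 261.4362 = 287.513454 kcal/m²

287.5 kcal/m²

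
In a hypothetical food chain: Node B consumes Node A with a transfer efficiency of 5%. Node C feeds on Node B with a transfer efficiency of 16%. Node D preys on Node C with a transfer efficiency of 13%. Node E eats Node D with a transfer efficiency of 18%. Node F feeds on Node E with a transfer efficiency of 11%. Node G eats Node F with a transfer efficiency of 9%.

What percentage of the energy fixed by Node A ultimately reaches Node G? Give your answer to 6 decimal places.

Product of link efficiencies: 0.05 × 0.16 × 0.13 × 0.18 × 0.11 × 0.09 = 0.00000185328
As a percentage: 0.00000185328 × 100 = 0.000185%

0.000185%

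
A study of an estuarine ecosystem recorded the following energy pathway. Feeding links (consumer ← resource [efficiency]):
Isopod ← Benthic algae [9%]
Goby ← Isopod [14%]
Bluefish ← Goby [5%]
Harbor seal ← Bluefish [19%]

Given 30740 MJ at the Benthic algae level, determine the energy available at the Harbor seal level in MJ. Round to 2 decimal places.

Isopod: 30740 × 0.09 = 2766.6 MJ
Goby: 2766.6 × 0.14 = 387.324 MJ
Bluefish: 387.324 × 0.05 = 19.3662 MJ
Harbor seal: 19.3662 × 0.19 = 3.679578 MJ

3.68 MJ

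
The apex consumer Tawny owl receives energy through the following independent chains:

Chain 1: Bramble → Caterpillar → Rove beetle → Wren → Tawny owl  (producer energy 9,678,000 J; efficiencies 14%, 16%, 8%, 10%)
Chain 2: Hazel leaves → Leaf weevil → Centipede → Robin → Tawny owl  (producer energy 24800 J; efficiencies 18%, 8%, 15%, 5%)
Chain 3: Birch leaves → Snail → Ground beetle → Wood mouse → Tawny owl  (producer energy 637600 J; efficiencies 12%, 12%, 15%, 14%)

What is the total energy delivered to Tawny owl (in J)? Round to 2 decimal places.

Chain 1: 9678000 × 0.14 × 0.16 × 0.08 × 0.1 = 1734.2976 J
Chain 2: 24800 × 0.18 × 0.08 × 0.15 × 0.05 = 2.6784 J
Chain 3: 637600 × 0.12 × 0.12 × 0.15 × 0.14 = 192.81024 J
Total at Tawny owl: 1734.2976 + 2.6784 + 192.81024 = 1929.78624 J

1929.79 J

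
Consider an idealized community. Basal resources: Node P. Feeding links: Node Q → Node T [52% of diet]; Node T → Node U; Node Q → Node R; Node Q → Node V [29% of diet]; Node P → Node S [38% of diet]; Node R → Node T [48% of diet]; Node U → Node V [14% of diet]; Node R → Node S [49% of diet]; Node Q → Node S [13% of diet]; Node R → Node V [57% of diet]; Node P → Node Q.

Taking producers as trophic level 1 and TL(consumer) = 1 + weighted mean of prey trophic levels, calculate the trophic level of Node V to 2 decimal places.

Node Q: 1 + 1 = 2
Node R: 1 + 2 = 3
Node S: 1 + (0.49×3 + 0.38×1 + 0.13×2) = 3.11
Node T: 1 + (0.52×2 + 0.48×3) = 3.48
Node U: 1 + 3.48 = 4.48
Node V: 1 + (0.57×3 + 0.14×4.48 + 0.29×2) = 3.9172

3.92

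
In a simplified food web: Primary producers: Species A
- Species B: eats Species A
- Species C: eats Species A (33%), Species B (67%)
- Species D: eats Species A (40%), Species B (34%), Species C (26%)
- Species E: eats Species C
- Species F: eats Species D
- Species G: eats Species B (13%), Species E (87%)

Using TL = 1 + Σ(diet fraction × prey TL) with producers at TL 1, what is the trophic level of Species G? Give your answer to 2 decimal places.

Species B: 1 + 1 = 2
Species C: 1 + (0.33×1 + 0.67×2) = 2.67
Species D: 1 + (0.4×1 + 0.34×2 + 0.26×2.67) = 2.7742
Species E: 1 + 2.67 = 3.67
Species F: 1 + 2.7742 = 3.7742
Species G: 1 + (0.13×2 + 0.87×3.67) = 4.4529

4.45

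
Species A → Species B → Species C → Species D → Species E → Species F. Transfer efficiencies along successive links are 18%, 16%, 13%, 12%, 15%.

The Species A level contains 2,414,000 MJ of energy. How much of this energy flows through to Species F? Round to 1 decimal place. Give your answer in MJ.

162.7 MJ

Species B: 2414000 × 0.18 = 434520 MJ
Species C: 434520 × 0.16 = 69523.2 MJ
Species D: 69523.2 × 0.13 = 9038.016 MJ
Species E: 9038.016 × 0.12 = 1084.56192 MJ
Species F: 1084.56192 × 0.15 = 162.684288 MJ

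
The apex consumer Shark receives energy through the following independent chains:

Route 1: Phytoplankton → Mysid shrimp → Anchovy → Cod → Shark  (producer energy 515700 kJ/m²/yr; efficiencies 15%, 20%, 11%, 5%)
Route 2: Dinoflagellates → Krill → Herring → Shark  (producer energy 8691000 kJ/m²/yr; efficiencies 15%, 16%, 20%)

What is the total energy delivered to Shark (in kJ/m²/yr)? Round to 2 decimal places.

Route 1: 515700 × 0.15 × 0.2 × 0.11 × 0.05 = 85.0905 kJ/m²/yr
Route 2: 8691000 × 0.15 × 0.16 × 0.2 = 41716.8 kJ/m²/yr
Total at Shark: 85.0905 + 41716.8 = 41801.8905 kJ/m²/yr

41801.89 kJ/m²/yr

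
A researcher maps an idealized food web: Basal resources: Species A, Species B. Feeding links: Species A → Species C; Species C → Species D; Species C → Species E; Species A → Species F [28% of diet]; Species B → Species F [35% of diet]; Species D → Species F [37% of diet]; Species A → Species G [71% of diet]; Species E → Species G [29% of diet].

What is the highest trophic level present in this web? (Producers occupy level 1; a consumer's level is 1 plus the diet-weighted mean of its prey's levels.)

Species C: 1 + 1 = 2
Species D: 1 + 2 = 3
Species E: 1 + 2 = 3
Species F: 1 + (0.28×1 + 0.35×1 + 0.37×3) = 2.74
Species G: 1 + (0.71×1 + 0.29×3) = 2.58

3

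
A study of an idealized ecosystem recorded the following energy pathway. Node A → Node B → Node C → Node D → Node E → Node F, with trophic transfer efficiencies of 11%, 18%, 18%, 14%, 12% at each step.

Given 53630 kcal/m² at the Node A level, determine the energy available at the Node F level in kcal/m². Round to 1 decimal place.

3.2 kcal/m²

Node B: 53630 × 0.11 = 5899.3 kcal/m²
Node C: 5899.3 × 0.18 = 1061.874 kcal/m²
Node D: 1061.874 × 0.18 = 191.13732 kcal/m²
Node E: 191.13732 × 0.14 = 26.7592248 kcal/m²
Node F: 26.7592248 × 0.12 = 3.211106976 kcal/m²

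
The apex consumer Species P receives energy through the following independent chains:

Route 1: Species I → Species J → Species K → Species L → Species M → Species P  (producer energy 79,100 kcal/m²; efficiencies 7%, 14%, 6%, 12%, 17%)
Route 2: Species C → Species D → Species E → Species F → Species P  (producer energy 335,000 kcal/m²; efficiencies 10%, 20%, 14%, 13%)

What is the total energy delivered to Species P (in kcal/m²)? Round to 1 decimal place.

122.9 kcal/m²

Route 1: 79100 × 0.07 × 0.14 × 0.06 × 0.12 × 0.17 = 0.94882032 kcal/m²
Route 2: 335000 × 0.1 × 0.2 × 0.14 × 0.13 = 121.94 kcal/m²
Total at Species P: 0.94882032 + 121.94 = 122.88882032 kcal/m²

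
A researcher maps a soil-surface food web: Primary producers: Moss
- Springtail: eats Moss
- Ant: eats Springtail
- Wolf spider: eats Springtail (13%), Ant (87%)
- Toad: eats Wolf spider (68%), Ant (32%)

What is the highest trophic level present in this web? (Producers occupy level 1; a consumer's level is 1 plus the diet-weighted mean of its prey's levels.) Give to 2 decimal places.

Springtail: 1 + 1 = 2
Ant: 1 + 2 = 3
Wolf spider: 1 + (0.13×2 + 0.87×3) = 3.87
Toad: 1 + (0.68×3.87 + 0.32×3) = 4.5916

4.59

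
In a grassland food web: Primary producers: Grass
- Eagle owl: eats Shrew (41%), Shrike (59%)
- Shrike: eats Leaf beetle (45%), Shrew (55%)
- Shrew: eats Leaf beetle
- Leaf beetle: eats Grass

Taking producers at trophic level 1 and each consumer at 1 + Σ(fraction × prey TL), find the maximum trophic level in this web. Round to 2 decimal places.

Leaf beetle: 1 + 1 = 2
Shrew: 1 + 2 = 3
Shrike: 1 + (0.45×2 + 0.55×3) = 3.55
Eagle owl: 1 + (0.41×3 + 0.59×3.55) = 4.3245

4.32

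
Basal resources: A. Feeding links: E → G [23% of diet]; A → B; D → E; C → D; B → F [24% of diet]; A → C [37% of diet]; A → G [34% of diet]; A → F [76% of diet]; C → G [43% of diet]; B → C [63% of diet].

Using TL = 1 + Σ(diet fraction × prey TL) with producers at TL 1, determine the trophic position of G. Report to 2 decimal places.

B: 1 + 1 = 2
C: 1 + (0.63×2 + 0.37×1) = 2.63
D: 1 + 2.63 = 3.63
E: 1 + 3.63 = 4.63
F: 1 + (0.24×2 + 0.76×1) = 2.24
G: 1 + (0.43×2.63 + 0.34×1 + 0.23×4.63) = 3.5358

3.54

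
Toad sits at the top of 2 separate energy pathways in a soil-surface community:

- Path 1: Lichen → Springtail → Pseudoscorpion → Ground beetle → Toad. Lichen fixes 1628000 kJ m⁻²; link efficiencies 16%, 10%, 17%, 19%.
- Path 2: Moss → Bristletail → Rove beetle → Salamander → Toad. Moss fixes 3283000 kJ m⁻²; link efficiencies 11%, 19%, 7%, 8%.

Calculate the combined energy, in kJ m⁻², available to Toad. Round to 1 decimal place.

1225.6 kJ m⁻²

Path 1: 1628000 × 0.16 × 0.1 × 0.17 × 0.19 = 841.3504 kJ m⁻²
Path 2: 3283000 × 0.11 × 0.19 × 0.07 × 0.08 = 384.24232 kJ m⁻²
Total at Toad: 841.3504 + 384.24232 = 1225.59272 kJ m⁻²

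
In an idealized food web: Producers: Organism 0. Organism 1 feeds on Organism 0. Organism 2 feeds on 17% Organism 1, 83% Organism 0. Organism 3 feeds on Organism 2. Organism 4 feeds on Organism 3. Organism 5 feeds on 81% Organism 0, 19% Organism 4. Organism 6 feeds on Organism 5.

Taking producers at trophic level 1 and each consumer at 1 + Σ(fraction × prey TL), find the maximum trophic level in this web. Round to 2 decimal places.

Organism 1: 1 + 1 = 2
Organism 2: 1 + (0.17×2 + 0.83×1) = 2.17
Organism 3: 1 + 2.17 = 3.17
Organism 4: 1 + 3.17 = 4.17
Organism 5: 1 + (0.81×1 + 0.19×4.17) = 2.6023
Organism 6: 1 + 2.6023 = 3.6023

4.17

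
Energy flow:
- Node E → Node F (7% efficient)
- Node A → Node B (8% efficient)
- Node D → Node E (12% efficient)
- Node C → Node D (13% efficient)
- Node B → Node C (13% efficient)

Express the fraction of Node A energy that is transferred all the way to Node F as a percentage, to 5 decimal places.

Product of link efficiencies: 0.08 × 0.13 × 0.13 × 0.12 × 0.07 = 0.0000113568
As a percentage: 0.0000113568 × 100 = 0.00114%

0.00114%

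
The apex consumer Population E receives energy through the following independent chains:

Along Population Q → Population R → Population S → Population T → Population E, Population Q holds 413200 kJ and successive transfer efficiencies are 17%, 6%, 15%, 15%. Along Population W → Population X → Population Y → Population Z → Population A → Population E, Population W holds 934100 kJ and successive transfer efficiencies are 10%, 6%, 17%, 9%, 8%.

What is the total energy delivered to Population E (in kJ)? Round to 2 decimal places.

Via Population Q: 413200 × 0.17 × 0.06 × 0.15 × 0.15 = 94.8294 kJ
Via Population W: 934100 × 0.1 × 0.06 × 0.17 × 0.09 × 0.08 = 6.8600304 kJ
Total at Population E: 94.8294 + 6.8600304 = 101.6894304 kJ

101.69 kJ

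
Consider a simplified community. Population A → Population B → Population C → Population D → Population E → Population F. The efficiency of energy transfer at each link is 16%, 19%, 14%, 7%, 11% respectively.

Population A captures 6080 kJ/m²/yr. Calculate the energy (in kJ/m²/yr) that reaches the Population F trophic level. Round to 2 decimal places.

Population B: 6080 × 0.16 = 972.8 kJ/m²/yr
Population C: 972.8 × 0.19 = 184.832 kJ/m²/yr
Population D: 184.832 × 0.14 = 25.87648 kJ/m²/yr
Population E: 25.87648 × 0.07 = 1.8113536 kJ/m²/yr
Population F: 1.8113536 × 0.11 = 0.199248896 kJ/m²/yr

0.20 kJ/m²/yr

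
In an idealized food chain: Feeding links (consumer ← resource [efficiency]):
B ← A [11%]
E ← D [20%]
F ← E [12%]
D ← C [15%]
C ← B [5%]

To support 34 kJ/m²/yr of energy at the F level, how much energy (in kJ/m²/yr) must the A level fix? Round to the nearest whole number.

Cumulative transfer efficiency: 0.11 × 0.05 × 0.15 × 0.2 × 0.12 = 0.0000198
A energy = 34 / 0.0000198 = 1717172 kJ/m²/yr

1717172 kJ/m²/yr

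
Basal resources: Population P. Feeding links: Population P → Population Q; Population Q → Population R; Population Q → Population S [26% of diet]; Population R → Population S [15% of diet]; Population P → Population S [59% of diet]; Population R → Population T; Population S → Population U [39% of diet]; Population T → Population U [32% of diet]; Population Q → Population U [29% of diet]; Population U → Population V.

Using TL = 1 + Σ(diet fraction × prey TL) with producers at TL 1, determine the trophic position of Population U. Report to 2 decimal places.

Population Q: 1 + 1 = 2
Population R: 1 + 2 = 3
Population S: 1 + (0.26×2 + 0.15×3 + 0.59×1) = 2.56
Population T: 1 + 3 = 4
Population U: 1 + (0.39×2.56 + 0.32×4 + 0.29×2) = 3.8584
Population V: 1 + 3.8584 = 4.8584

3.86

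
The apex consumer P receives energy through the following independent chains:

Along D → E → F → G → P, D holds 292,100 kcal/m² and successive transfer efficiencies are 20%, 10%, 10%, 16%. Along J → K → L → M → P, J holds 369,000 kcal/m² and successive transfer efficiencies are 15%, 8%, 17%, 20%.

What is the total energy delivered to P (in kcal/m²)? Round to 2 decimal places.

Via D: 292100 × 0.2 × 0.1 × 0.1 × 0.16 = 93.472 kcal/m²
Via J: 369000 × 0.15 × 0.08 × 0.17 × 0.2 = 150.552 kcal/m²
Total at P: 93.472 + 150.552 = 244.024 kcal/m²

244.02 kcal/m²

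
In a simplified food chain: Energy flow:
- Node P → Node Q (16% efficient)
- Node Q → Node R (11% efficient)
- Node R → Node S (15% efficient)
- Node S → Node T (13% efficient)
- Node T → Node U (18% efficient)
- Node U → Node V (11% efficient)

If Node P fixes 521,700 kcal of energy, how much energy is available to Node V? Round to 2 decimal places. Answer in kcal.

Node Q: 521700 × 0.16 = 83472 kcal
Node R: 83472 × 0.11 = 9181.92 kcal
Node S: 9181.92 × 0.15 = 1377.288 kcal
Node T: 1377.288 × 0.13 = 179.04744 kcal
Node U: 179.04744 × 0.18 = 32.2285392 kcal
Node V: 32.2285392 × 0.11 = 3.545139312 kcal

3.55 kcal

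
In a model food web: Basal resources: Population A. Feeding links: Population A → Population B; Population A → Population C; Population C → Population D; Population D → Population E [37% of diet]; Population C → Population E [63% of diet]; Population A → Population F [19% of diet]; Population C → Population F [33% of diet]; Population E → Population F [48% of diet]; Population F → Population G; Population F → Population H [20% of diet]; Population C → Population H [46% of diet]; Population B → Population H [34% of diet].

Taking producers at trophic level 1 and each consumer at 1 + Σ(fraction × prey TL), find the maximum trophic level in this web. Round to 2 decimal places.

4.47

Population B: 1 + 1 = 2
Population C: 1 + 1 = 2
Population D: 1 + 2 = 3
Population E: 1 + (0.37×3 + 0.63×2) = 3.37
Population F: 1 + (0.19×1 + 0.33×2 + 0.48×3.37) = 3.4676
Population G: 1 + 3.4676 = 4.4676
Population H: 1 + (0.2×3.4676 + 0.46×2 + 0.34×2) = 3.29352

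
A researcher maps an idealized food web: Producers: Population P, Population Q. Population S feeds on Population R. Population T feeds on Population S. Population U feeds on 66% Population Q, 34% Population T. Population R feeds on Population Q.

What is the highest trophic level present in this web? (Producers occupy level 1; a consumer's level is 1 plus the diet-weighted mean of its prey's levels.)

Population R: 1 + 1 = 2
Population S: 1 + 2 = 3
Population T: 1 + 3 = 4
Population U: 1 + (0.66×1 + 0.34×4) = 3.02

4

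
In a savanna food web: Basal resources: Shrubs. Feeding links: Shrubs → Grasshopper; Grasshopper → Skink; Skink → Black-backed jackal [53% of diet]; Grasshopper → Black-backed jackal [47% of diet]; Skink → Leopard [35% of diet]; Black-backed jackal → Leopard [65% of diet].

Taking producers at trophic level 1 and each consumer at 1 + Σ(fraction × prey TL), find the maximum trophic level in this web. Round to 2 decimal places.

Grasshopper: 1 + 1 = 2
Skink: 1 + 2 = 3
Black-backed jackal: 1 + (0.53×3 + 0.47×2) = 3.53
Leopard: 1 + (0.35×3 + 0.65×3.53) = 4.3445

4.34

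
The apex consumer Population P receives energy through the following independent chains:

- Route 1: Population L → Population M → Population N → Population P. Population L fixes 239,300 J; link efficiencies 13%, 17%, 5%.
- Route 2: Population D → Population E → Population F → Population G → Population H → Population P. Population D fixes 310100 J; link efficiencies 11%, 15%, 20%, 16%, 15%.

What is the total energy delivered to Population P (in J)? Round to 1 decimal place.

289.0 J

Route 1: 239300 × 0.13 × 0.17 × 0.05 = 264.4265 J
Route 2: 310100 × 0.11 × 0.15 × 0.2 × 0.16 × 0.15 = 24.55992 J
Total at Population P: 264.4265 + 24.55992 = 288.98642 J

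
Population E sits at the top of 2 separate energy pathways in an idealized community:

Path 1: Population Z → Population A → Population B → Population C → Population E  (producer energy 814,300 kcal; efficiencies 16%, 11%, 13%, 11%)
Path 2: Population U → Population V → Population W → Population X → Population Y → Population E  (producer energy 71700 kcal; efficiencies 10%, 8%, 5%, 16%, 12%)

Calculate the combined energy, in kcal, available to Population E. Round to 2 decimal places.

Path 1: 814300 × 0.16 × 0.11 × 0.13 × 0.11 = 204.943024 kcal
Path 2: 71700 × 0.1 × 0.08 × 0.05 × 0.16 × 0.12 = 0.550656 kcal
Total at Population E: 204.943024 + 0.550656 = 205.49368 kcal

205.49 kcal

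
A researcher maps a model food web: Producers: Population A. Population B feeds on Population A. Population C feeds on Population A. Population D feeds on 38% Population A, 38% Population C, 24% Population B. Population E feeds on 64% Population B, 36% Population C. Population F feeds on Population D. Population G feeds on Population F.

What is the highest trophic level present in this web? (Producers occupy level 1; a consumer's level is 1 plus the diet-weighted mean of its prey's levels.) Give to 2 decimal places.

Population B: 1 + 1 = 2
Population C: 1 + 1 = 2
Population D: 1 + (0.38×1 + 0.38×2 + 0.24×2) = 2.62
Population E: 1 + (0.64×2 + 0.36×2) = 3
Population F: 1 + 2.62 = 3.62
Population G: 1 + 3.62 = 4.62

4.62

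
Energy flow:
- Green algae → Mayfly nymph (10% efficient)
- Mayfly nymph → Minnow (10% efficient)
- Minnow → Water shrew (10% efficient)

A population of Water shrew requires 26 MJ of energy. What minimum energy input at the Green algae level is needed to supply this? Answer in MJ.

26000 MJ

Cumulative transfer efficiency: 0.1 × 0.1 × 0.1 = 0.001
Green algae energy = 26 / 0.001 = 26000 MJ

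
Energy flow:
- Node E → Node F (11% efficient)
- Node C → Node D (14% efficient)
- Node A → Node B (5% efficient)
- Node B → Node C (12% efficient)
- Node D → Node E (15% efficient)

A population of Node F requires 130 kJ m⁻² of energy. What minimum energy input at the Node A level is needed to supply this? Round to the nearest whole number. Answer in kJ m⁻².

9379509 kJ m⁻²

Cumulative transfer efficiency: 0.05 × 0.12 × 0.14 × 0.15 × 0.11 = 0.00001386
Node A energy = 130 / 0.00001386 = 9379509 kJ m⁻²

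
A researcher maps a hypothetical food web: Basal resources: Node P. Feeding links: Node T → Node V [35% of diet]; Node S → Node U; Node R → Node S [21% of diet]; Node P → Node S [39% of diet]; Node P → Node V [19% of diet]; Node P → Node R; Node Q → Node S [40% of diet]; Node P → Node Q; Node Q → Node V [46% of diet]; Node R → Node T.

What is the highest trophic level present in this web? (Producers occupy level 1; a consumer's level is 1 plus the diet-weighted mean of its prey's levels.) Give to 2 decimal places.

Node Q: 1 + 1 = 2
Node R: 1 + 1 = 2
Node S: 1 + (0.4×2 + 0.39×1 + 0.21×2) = 2.61
Node T: 1 + 2 = 3
Node U: 1 + 2.61 = 3.61
Node V: 1 + (0.46×2 + 0.35×3 + 0.19×1) = 3.16

3.61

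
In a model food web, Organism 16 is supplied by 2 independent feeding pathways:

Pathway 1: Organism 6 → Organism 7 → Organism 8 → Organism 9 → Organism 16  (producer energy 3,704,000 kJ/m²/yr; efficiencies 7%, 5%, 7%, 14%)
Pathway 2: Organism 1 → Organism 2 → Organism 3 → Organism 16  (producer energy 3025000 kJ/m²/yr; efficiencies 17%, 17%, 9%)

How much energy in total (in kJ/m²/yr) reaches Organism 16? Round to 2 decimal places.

Pathway 1: 3704000 × 0.07 × 0.05 × 0.07 × 0.14 = 127.0472 kJ/m²/yr
Pathway 2: 3025000 × 0.17 × 0.17 × 0.09 = 7868.025 kJ/m²/yr
Total at Organism 16: 127.0472 + 7868.025 = 7995.0722 kJ/m²/yr

7995.07 kJ/m²/yr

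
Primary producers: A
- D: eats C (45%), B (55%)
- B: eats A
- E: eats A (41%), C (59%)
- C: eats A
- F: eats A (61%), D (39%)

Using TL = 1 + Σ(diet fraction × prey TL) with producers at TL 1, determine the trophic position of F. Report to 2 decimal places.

2.78

B: 1 + 1 = 2
C: 1 + 1 = 2
D: 1 + (0.45×2 + 0.55×2) = 3
E: 1 + (0.41×1 + 0.59×2) = 2.59
F: 1 + (0.61×1 + 0.39×3) = 2.78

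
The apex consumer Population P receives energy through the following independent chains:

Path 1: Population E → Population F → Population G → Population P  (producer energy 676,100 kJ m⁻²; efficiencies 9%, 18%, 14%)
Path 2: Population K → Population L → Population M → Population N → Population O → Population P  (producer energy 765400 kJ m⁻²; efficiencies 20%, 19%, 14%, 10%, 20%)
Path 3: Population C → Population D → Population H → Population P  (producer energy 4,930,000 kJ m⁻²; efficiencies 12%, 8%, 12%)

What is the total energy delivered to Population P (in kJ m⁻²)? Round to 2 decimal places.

7294.19 kJ m⁻²

Path 1: 676100 × 0.09 × 0.18 × 0.14 = 1533.3948 kJ m⁻²
Path 2: 765400 × 0.2 × 0.19 × 0.14 × 0.1 × 0.2 = 81.43856 kJ m⁻²
Path 3: 4930000 × 0.12 × 0.08 × 0.12 = 5679.36 kJ m⁻²
Total at Population P: 1533.3948 + 81.43856 + 5679.36 = 7294.19336 kJ m⁻²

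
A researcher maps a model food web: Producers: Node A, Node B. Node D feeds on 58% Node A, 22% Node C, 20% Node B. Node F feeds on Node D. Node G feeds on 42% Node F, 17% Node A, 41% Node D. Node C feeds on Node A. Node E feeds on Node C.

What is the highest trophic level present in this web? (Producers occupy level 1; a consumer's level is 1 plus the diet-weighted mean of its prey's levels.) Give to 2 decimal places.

Node C: 1 + 1 = 2
Node D: 1 + (0.58×1 + 0.22×2 + 0.2×1) = 2.22
Node E: 1 + 2 = 3
Node F: 1 + 2.22 = 3.22
Node G: 1 + (0.42×3.22 + 0.17×1 + 0.41×2.22) = 3.4326

3.43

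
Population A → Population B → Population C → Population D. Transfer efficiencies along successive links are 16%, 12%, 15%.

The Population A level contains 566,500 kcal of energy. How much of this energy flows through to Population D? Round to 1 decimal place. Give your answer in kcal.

Population B: 566500 × 0.16 = 90640 kcal
Population C: 90640 × 0.12 = 10876.8 kcal
Population D: 10876.8 × 0.15 = 1631.52 kcal

1631.5 kcal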